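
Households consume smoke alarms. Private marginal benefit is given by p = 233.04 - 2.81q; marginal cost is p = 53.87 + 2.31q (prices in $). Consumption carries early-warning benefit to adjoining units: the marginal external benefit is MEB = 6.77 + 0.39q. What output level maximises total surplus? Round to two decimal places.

q* = 39.31

Social marginal benefit = demand + MEB = 239.81 - 2.42q.
Set SMB = MC: 239.81 - 2.42q = 53.87 + 2.31q → q* = 39.3108.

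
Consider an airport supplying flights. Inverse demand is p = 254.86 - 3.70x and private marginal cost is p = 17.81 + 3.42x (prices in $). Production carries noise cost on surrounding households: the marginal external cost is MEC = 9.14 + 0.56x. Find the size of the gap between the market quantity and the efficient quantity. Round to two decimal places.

3.62 units

Market equilibrium (private): 17.81 + 3.42x = 254.86 - 3.70x → x_m = 33.2935.
Social marginal cost = private MC + MEC = 26.95 + 3.98x.
Set SMC = demand: 26.95 + 3.98x = 254.86 - 3.70x → x* = 29.6758.
Gap = |33.2935 − 29.6758| = 3.6177.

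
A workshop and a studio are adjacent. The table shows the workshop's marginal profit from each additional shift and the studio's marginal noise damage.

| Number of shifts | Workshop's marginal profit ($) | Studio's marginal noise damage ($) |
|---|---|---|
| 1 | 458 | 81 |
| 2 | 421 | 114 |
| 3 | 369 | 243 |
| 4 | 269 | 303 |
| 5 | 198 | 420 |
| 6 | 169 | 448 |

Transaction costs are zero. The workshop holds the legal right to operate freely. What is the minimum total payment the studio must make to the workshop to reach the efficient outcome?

$636

Left alone the workshop would choose level 6 (marginal profit stays positive).
Efficient level: k* = 3 (marginal profit ≥ marginal noise damage through 3).
The studio must at least cover the workshop's forgone profit from cutting 6→3: 269 + 198 + 169 = 636.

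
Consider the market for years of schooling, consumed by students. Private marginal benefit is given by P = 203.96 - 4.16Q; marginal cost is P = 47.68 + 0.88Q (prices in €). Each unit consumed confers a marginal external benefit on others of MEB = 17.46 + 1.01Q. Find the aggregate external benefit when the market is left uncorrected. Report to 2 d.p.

Market equilibrium (private): 47.68 + 0.88Q = 203.96 - 4.16Q → Q_m = 31.0079.
Total external benefit = ∫₀^{Q_m} (17.46 + 1.01Q) dQ = 17.46×31.0079 + ½×1.01×31.0079² = 1026.9503.

€1026.95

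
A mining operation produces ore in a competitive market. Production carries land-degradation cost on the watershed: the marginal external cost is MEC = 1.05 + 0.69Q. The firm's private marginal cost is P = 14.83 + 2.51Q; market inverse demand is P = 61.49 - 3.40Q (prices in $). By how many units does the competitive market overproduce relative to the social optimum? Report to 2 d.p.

Market equilibrium (private): 14.83 + 2.51Q = 61.49 - 3.40Q → Q_m = 7.8951.
Social marginal cost = private MC + MEC = 15.88 + 3.20Q.
Set SMC = demand: 15.88 + 3.20Q = 61.49 - 3.40Q → Q* = 6.9106.
Gap = |7.8951 − 6.9106| = 0.9845.

0.98 units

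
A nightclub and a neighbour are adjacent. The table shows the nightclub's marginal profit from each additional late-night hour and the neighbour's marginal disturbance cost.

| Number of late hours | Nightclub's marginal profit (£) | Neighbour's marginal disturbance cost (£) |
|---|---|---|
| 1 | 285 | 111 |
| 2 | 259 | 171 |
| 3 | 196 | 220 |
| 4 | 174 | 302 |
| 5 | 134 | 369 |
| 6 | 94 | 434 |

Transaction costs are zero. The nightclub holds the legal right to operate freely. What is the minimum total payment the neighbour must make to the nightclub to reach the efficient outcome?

£598

Left alone the nightclub would choose level 6 (marginal profit stays positive).
Efficient level: k* = 2 (marginal profit ≥ marginal disturbance cost through 2).
The neighbour must at least cover the nightclub's forgone profit from cutting 6→2: 196 + 174 + 134 + 94 = 598.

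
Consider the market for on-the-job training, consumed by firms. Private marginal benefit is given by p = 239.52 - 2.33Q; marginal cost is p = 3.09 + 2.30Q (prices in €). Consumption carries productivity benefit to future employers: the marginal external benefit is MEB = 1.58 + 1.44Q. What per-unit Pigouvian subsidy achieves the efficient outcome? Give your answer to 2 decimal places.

subsidy = €109.02 per unit

Social marginal benefit = demand + MEB = 241.10 - 0.89Q.
Set SMB = MC: 241.10 - 0.89Q = 3.09 + 2.30Q → Q* = 74.6113.
The Pigouvian subsidy equals MEB at Q*: 1.58 + 1.44×74.6113 = 109.0203.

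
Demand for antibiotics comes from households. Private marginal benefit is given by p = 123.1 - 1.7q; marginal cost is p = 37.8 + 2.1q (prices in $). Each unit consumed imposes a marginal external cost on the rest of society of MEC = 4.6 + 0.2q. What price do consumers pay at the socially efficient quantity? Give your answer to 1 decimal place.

P = $88.8

Social marginal benefit = demand − MEC = 118.5 - 1.9q.
Set SMB = MC: 118.5 - 1.9q = 37.8 + 2.1q → q* = 20.1750.
Consumer price on the demand curve at q*: 123.1 − 1.7×20.1750 = 88.8025.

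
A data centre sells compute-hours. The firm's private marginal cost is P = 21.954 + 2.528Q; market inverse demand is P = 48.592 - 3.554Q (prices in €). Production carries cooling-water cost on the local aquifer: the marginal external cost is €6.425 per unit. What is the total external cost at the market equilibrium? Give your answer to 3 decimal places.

Market equilibrium (private): 21.954 + 2.528Q = 48.592 - 3.554Q → Q_m = 4.3798.
Total external cost = MEC × Q_m = 6.425 × 4.3798 = 28.1402.

€28.140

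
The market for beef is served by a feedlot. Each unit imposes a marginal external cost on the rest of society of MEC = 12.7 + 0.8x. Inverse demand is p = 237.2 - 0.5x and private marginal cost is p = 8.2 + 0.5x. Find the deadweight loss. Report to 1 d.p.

DWL = 10660.2

Market equilibrium (private): 8.2 + 0.5x = 237.2 - 0.5x → x_m = 229.0000.
Social marginal cost = private MC + MEC = 20.9 + 1.3x.
Set SMC = demand: 20.9 + 1.3x = 237.2 - 0.5x → x* = 120.1667.
Height of the DWL triangle at x_m is SMC(x_m) − demand(x_m) = MEC(x_m) = 195.9000.
DWL = ½ × 108.8333 × 195.9000 = 10660.2217.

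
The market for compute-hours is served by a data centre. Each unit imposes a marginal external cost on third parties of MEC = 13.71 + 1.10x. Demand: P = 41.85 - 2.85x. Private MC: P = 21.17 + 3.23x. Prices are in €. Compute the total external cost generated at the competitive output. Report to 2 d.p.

€52.99

Market equilibrium (private): 21.17 + 3.23x = 41.85 - 2.85x → x_m = 3.4013.
Total external cost = ∫₀^{x_m} (13.71 + 1.10x) dx = 13.71×3.4013 + ½×1.10×3.4013² = 52.9947.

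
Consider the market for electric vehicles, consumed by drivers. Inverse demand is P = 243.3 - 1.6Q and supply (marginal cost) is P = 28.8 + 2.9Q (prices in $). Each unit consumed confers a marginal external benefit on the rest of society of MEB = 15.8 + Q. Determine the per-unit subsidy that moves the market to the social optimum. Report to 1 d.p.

subsidy = $81.6 per unit

Social marginal benefit = demand + MEB = 259.1 - 0.6Q.
Set SMB = MC: 259.1 - 0.6Q = 28.8 + 2.9Q → Q* = 65.8000.
The Pigouvian subsidy equals MEB at Q*: 15.8 + 1.0×65.8000 = 81.6000.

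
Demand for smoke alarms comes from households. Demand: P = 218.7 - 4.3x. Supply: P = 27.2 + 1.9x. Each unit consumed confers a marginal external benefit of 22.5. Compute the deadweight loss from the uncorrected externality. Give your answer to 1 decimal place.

DWL = 40.8

Market equilibrium (private): 27.2 + 1.9x = 218.7 - 4.3x → x_m = 30.8871.
Social marginal benefit = demand + MEB = 241.2 - 4.3x.
Set SMB = MC: 241.2 - 4.3x = 27.2 + 1.9x → x* = 34.5161.
Between x* and x_m the wedge SMB − MC runs linearly from 0 to MEB(x_m), so the loss is a triangle.
DWL = ½ × 3.6290 × 22.5000 = 40.8263.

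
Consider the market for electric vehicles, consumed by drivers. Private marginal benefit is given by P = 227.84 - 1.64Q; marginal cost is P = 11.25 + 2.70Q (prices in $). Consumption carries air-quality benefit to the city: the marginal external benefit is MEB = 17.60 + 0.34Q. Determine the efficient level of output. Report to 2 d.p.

Social marginal benefit = demand + MEB = 245.44 - 1.30Q.
Set SMB = MC: 245.44 - 1.30Q = 11.25 + 2.70Q → Q* = 58.5475.

Q* = 58.55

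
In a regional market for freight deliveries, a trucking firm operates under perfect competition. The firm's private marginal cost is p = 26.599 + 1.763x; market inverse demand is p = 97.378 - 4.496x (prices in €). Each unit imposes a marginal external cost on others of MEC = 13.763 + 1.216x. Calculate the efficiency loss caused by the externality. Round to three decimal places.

Market equilibrium (private): 26.599 + 1.763x = 97.378 - 4.496x → x_m = 11.3084.
Social marginal cost = private MC + MEC = 40.362 + 2.979x.
Set SMC = demand: 40.362 + 2.979x = 97.378 - 4.496x → x* = 7.6276.
Height of the DWL triangle at x_m is SMC(x_m) − demand(x_m) = MEC(x_m) = 27.5140.
DWL = ½ × 3.6808 × 27.5140 = 50.6368.

DWL = €50.637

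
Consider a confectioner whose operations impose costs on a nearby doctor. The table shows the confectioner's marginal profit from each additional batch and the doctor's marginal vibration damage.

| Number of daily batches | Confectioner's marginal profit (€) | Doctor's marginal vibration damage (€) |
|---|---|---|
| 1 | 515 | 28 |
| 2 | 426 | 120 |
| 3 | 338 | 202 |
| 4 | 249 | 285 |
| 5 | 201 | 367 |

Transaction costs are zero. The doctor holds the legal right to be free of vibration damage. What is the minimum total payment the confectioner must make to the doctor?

€350

Efficient level: marginal profit ≥ marginal vibration damage through level 3, so k* = 3.
With the doctor holding the right, the confectioner must at least compensate total damage at k*: 28 + 120 + 202 = 350.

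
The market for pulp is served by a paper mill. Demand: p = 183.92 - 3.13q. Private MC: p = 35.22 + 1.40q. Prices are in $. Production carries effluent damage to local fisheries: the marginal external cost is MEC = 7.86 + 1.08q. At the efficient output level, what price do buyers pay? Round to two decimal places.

P = $105.34

Social marginal cost = private MC + MEC = 43.08 + 2.48q.
Set SMC = demand: 43.08 + 2.48q = 183.92 - 3.13q → q* = 25.1052.
Consumer price on the demand curve at q*: 183.92 − 3.13×25.1052 = 105.3407.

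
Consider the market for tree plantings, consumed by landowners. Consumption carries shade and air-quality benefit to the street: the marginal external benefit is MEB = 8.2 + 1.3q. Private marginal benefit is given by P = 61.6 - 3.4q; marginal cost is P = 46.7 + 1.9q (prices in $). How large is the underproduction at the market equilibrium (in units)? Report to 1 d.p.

Market equilibrium (private): 46.7 + 1.9q = 61.6 - 3.4q → q_m = 2.8113.
Social marginal benefit = demand + MEB = 69.8 - 2.1q.
Set SMB = MC: 69.8 - 2.1q = 46.7 + 1.9q → q* = 5.7750.
Gap = |2.8113 − 5.7750| = 2.9637.

3.0 units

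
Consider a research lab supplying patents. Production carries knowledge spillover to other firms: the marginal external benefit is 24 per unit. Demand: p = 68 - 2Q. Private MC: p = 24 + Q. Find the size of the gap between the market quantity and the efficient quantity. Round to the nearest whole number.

Market equilibrium (private): 24 + Q = 68 - 2Q → Q_m = 14.6667.
Social marginal cost = private MC − MEB = 0 + Q.
Set SMC = demand: 0 + Q = 68 - 2Q → Q* = 22.6667.
Gap = |14.6667 − 22.6667| = 8.0000.

8 units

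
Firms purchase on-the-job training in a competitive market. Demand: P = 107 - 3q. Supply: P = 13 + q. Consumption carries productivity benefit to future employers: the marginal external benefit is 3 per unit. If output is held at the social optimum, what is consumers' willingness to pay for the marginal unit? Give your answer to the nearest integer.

P = 34

Social marginal benefit = demand + MEB = 110 - 3q.
Set SMB = MC: 110 - 3q = 13 + q → q* = 24.2500.
Consumer price on the demand curve at q*: 107 − 3×24.2500 = 34.2500.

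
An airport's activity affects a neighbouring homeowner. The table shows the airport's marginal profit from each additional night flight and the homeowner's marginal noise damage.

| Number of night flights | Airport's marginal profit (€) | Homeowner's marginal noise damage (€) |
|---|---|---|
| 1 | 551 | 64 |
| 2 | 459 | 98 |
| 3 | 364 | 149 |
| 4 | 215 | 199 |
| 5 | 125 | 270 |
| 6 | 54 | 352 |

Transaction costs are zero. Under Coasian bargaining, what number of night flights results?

4

Bargaining reaches the level where marginal profit last exceeds marginal noise damage.
That holds through level 4 (215 ≥ 199) but not at 5 (125 < 270).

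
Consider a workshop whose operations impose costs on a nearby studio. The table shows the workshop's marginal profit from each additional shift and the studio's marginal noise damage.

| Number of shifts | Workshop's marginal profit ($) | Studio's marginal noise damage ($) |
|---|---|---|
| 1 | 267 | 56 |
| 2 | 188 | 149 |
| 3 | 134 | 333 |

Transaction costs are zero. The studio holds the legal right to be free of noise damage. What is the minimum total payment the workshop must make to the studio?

Efficient level: marginal profit ≥ marginal noise damage through level 2, so k* = 2.
With the studio holding the right, the workshop must at least compensate total damage at k*: 56 + 149 = 205.

$205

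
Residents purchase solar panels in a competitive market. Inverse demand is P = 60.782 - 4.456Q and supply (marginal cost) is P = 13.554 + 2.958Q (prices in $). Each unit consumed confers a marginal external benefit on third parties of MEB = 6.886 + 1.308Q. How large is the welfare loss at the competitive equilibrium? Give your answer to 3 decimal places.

DWL = $18.964

Market equilibrium (private): 13.554 + 2.958Q = 60.782 - 4.456Q → Q_m = 6.3701.
Social marginal benefit = demand + MEB = 67.668 - 3.148Q.
Set SMB = MC: 67.668 - 3.148Q = 13.554 + 2.958Q → Q* = 8.8624.
Between Q* and Q_m the wedge SMB − MC runs linearly from 0 to MEB(Q_m), so the loss is a triangle.
DWL = ½ × 2.4923 × 15.2181 = 18.9640.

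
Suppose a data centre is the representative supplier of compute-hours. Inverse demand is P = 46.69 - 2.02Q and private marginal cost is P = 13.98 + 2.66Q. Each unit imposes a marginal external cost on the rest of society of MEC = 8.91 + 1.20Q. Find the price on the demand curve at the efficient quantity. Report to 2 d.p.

Social marginal cost = private MC + MEC = 22.89 + 3.86Q.
Set SMC = demand: 22.89 + 3.86Q = 46.69 - 2.02Q → Q* = 4.0476.
Consumer price on the demand curve at Q*: 46.69 − 2.02×4.0476 = 38.5138.

P = 38.51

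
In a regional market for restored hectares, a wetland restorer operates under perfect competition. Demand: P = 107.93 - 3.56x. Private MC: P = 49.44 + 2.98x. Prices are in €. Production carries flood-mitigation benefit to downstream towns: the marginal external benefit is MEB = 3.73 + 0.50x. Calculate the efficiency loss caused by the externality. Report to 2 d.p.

Market equilibrium (private): 49.44 + 2.98x = 107.93 - 3.56x → x_m = 8.9434.
Social marginal cost = private MC − MEB = 45.71 + 2.48x.
Set SMC = demand: 45.71 + 2.48x = 107.93 - 3.56x → x* = 10.3013.
The loss is the area between SMC and demand from x* to x_m; with linear curves that's a triangle of height MEB(x_m).
DWL = ½ × 1.3579 × 8.2017 = 5.5685.

DWL = €5.57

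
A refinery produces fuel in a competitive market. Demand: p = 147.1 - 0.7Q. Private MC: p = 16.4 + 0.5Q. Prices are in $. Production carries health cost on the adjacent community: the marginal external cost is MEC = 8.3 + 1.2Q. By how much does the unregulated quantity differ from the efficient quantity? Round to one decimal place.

Market equilibrium (private): 16.4 + 0.5Q = 147.1 - 0.7Q → Q_m = 108.9167.
Social marginal cost = private MC + MEC = 24.7 + 1.7Q.
Set SMC = demand: 24.7 + 1.7Q = 147.1 - 0.7Q → Q* = 51.0000.
Gap = |108.9167 − 51.0000| = 57.9167.

57.9 units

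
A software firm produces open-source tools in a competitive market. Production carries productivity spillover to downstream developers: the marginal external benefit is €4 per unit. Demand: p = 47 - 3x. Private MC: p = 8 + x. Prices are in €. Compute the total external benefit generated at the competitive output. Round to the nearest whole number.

Market equilibrium (private): 8 + x = 47 - 3x → x_m = 9.7500.
Total external benefit = MEB × x_m = 4 × 9.7500 = 39.0000.

€39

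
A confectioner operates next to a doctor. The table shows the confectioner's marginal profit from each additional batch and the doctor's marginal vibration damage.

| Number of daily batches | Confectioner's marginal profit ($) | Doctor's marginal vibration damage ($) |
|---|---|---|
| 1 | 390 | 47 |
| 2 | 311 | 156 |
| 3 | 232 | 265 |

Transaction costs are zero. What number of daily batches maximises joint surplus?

2

Bargaining reaches the level where marginal profit last exceeds marginal vibration damage.
That holds through level 2 (311 ≥ 156) but not at 3 (232 < 265).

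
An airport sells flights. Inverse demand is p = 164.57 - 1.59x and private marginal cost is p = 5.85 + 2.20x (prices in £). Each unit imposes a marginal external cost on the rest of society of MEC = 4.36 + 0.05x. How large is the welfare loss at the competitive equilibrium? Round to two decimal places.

DWL = £5.42

Market equilibrium (private): 5.85 + 2.20x = 164.57 - 1.59x → x_m = 41.8786.
Social marginal cost = private MC + MEC = 10.21 + 2.25x.
Set SMC = demand: 10.21 + 2.25x = 164.57 - 1.59x → x* = 40.1979.
Between x* and x_m the wedge SMC − demand runs linearly from 0 to MEC(x_m), so the loss is a triangle.
DWL = ½ × 1.6807 × 6.4539 = 5.4235.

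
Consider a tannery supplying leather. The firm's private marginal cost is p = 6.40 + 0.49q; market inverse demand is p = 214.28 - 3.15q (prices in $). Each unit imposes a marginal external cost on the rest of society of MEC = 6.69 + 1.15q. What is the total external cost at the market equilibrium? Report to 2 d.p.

$2257.45

Market equilibrium (private): 6.40 + 0.49q = 214.28 - 3.15q → q_m = 57.1099.
Total external cost = ∫₀^{q_m} (6.69 + 1.15q) dq = 6.69×57.1099 + ½×1.15×57.1099² = 2257.4511.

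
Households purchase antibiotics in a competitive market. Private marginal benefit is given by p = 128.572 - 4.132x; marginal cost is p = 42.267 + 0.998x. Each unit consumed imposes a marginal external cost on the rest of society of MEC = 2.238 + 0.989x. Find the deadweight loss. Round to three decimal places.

DWL = 29.116

Market equilibrium (private): 42.267 + 0.998x = 128.572 - 4.132x → x_m = 16.8236.
Social marginal benefit = demand − MEC = 126.334 - 5.121x.
Set SMB = MC: 126.334 - 5.121x = 42.267 + 0.998x → x* = 13.7387.
Between x* and x_m the wedge MC − SMB runs linearly from 0 to MEC(x_m), so the loss is a triangle.
DWL = ½ × 3.0849 × 18.8765 = 29.1161.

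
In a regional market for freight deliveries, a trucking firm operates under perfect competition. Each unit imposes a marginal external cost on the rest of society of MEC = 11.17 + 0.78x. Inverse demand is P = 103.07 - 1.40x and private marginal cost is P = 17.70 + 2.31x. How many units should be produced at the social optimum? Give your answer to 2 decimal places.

x* = 16.53

Social marginal cost = private MC + MEC = 28.87 + 3.09x.
Set SMC = demand: 28.87 + 3.09x = 103.07 - 1.40x → x* = 16.5256.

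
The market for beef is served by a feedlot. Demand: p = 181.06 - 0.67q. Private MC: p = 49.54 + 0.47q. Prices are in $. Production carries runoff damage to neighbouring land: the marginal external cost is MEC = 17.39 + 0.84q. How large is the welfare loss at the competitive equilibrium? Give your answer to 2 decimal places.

Market equilibrium (private): 49.54 + 0.47q = 181.06 - 0.67q → q_m = 115.3684.
Social marginal cost = private MC + MEC = 66.93 + 1.31q.
Set SMC = demand: 66.93 + 1.31q = 181.06 - 0.67q → q* = 57.6414.
Height of the DWL triangle at q_m is SMC(q_m) − demand(q_m) = MEC(q_m) = 114.2995.
DWL = ½ × 57.7270 × 114.2995 = 3299.0836.

DWL = $3299.08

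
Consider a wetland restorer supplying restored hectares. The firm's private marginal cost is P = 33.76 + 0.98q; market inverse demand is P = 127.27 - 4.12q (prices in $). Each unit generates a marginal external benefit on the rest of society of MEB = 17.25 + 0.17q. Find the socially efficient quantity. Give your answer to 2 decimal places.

q* = 22.47

Social marginal cost = private MC − MEB = 16.51 + 0.81q.
Set SMC = demand: 16.51 + 0.81q = 127.27 - 4.12q → q* = 22.4665.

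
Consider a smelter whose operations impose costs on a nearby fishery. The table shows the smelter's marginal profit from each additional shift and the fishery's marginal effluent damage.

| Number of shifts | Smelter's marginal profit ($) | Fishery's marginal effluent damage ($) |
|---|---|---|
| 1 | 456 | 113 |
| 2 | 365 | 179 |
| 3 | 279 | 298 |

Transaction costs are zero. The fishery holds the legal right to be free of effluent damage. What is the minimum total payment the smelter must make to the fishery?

$292

Efficient level: marginal profit ≥ marginal effluent damage through level 2, so k* = 2.
With the fishery holding the right, the smelter must at least compensate total damage at k*: 113 + 179 = 292.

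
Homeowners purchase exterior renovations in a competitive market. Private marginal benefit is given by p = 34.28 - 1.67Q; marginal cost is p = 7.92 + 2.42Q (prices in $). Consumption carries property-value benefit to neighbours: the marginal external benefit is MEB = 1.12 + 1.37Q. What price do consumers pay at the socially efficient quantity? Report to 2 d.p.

P = $17.41

Social marginal benefit = demand + MEB = 35.40 - 0.30Q.
Set SMB = MC: 35.40 - 0.30Q = 7.92 + 2.42Q → Q* = 10.1029.
Consumer price on the demand curve at Q*: 34.28 − 1.67×10.1029 = 17.4082.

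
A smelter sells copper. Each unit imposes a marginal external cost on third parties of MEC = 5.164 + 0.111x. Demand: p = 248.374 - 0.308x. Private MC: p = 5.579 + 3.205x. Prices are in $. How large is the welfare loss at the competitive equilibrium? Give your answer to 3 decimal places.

Market equilibrium (private): 5.579 + 3.205x = 248.374 - 0.308x → x_m = 69.1133.
Social marginal cost = private MC + MEC = 10.743 + 3.316x.
Set SMC = demand: 10.743 + 3.316x = 248.374 - 0.308x → x* = 65.5715.
The welfare-loss triangle has base |x_m − x*| and height MEC(x_m) (the vertical gap between SMC and demand is zero at x* and MEC at x_m).
DWL = ½ × 3.5418 × 12.8356 = 22.7306.

DWL = $22.731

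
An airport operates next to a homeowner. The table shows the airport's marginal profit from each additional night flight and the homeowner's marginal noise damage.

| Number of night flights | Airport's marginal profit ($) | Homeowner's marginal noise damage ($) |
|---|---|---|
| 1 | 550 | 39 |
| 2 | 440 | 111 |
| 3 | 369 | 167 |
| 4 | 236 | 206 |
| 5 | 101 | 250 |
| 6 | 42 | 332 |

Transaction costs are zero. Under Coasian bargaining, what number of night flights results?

4

Bargaining reaches the level where marginal profit last exceeds marginal noise damage.
That holds through level 4 (236 ≥ 206) but not at 5 (101 < 250).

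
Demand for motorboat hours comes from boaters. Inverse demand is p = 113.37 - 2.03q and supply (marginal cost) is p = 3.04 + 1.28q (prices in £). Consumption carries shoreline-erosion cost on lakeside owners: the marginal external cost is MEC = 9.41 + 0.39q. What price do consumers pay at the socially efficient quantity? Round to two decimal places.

Social marginal benefit = demand − MEC = 103.96 - 2.42q.
Set SMB = MC: 103.96 - 2.42q = 3.04 + 1.28q → q* = 27.2757.
Consumer price on the demand curve at q*: 113.37 − 2.03×27.2757 = 58.0003.

P = £58.00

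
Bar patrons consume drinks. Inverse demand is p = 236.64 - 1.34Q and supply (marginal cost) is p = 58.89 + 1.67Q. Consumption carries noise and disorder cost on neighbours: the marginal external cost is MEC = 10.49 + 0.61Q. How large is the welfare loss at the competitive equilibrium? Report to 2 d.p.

Market equilibrium (private): 58.89 + 1.67Q = 236.64 - 1.34Q → Q_m = 59.0532.
Social marginal benefit = demand − MEC = 226.15 - 1.95Q.
Set SMB = MC: 226.15 - 1.95Q = 58.89 + 1.67Q → Q* = 46.2044.
Height of the DWL triangle at Q_m is MC(Q_m) − SMB(Q_m) = MEC(Q_m) = 46.5124.
DWL = ½ × 12.8488 × 46.5124 = 298.8143.

DWL = 298.81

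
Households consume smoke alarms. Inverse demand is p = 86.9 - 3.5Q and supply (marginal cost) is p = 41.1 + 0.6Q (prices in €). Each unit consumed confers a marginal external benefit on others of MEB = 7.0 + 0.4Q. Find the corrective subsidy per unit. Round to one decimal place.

Social marginal benefit = demand + MEB = 93.9 - 3.1Q.
Set SMB = MC: 93.9 - 3.1Q = 41.1 + 0.6Q → Q* = 14.2703.
The Pigouvian subsidy equals MEB at Q*: 7.0 + 0.4×14.2703 = 12.7081.

subsidy = €12.7 per unit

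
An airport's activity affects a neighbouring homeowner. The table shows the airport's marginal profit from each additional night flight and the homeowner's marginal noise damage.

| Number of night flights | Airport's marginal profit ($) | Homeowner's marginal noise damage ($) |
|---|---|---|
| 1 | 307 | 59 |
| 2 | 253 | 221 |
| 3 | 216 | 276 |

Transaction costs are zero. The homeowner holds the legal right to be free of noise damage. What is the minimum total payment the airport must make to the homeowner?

Efficient level: marginal profit ≥ marginal noise damage through level 2, so k* = 2.
With the homeowner holding the right, the airport must at least compensate total damage at k*: 59 + 221 = 280.

$280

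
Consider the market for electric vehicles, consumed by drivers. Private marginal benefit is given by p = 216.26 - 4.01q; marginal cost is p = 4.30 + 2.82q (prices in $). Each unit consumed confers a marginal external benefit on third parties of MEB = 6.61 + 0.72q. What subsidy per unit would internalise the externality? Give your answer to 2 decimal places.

subsidy = $32.37 per unit

Social marginal benefit = demand + MEB = 222.87 - 3.29q.
Set SMB = MC: 222.87 - 3.29q = 4.30 + 2.82q → q* = 35.7725.
The Pigouvian subsidy equals MEB at q*: 6.61 + 0.72×35.7725 = 32.3662.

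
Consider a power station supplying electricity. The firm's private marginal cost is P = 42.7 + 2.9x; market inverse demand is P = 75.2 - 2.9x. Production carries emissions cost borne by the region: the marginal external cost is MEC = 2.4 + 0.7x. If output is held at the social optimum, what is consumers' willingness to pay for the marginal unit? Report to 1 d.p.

P = 61.8

Social marginal cost = private MC + MEC = 45.1 + 3.6x.
Set SMC = demand: 45.1 + 3.6x = 75.2 - 2.9x → x* = 4.6308.
Consumer price on the demand curve at x*: 75.2 − 2.9×4.6308 = 61.7707.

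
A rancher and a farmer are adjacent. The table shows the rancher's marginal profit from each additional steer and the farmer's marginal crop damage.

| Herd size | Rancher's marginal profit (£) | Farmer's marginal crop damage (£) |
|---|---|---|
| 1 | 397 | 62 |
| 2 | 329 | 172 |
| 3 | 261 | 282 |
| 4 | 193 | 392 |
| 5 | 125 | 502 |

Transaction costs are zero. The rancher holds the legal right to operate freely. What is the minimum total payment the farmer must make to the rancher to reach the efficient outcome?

Left alone the rancher would choose level 5 (marginal profit stays positive).
Efficient level: k* = 2 (marginal profit ≥ marginal crop damage through 2).
The farmer must at least cover the rancher's forgone profit from cutting 5→2: 261 + 193 + 125 = 579.

£579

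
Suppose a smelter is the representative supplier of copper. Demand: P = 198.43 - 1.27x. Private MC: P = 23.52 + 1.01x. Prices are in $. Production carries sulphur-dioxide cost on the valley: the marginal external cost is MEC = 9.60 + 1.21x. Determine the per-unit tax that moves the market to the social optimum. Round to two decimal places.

Social marginal cost = private MC + MEC = 33.12 + 2.22x.
Set SMC = demand: 33.12 + 2.22x = 198.43 - 1.27x → x* = 47.3668.
The Pigouvian tax equals MEC at x*: 9.60 + 1.21×47.3668 = 66.9138.

tax = $66.91 per unit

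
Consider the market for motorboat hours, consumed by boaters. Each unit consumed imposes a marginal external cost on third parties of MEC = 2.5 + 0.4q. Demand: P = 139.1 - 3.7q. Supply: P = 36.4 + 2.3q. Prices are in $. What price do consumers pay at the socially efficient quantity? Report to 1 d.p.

Social marginal benefit = demand − MEC = 136.6 - 4.1q.
Set SMB = MC: 136.6 - 4.1q = 36.4 + 2.3q → q* = 15.6563.
Consumer price on the demand curve at q*: 139.1 − 3.7×15.6563 = 81.1717.

P = $81.2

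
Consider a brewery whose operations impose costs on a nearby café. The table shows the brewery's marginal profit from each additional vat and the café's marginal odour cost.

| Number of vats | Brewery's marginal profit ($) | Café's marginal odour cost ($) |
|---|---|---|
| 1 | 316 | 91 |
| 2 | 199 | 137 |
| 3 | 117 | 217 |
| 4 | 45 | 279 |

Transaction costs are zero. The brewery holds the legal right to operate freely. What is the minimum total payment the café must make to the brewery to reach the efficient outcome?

Left alone the brewery would choose level 4 (marginal profit stays positive).
Efficient level: k* = 2 (marginal profit ≥ marginal odour cost through 2).
The café must at least cover the brewery's forgone profit from cutting 4→2: 117 + 45 = 162.

$162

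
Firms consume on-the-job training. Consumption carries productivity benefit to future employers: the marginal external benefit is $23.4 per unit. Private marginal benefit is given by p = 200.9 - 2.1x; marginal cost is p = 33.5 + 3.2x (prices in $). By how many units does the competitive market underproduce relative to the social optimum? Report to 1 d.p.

Market equilibrium (private): 33.5 + 3.2x = 200.9 - 2.1x → x_m = 31.5849.
Social marginal benefit = demand + MEB = 224.3 - 2.1x.
Set SMB = MC: 224.3 - 2.1x = 33.5 + 3.2x → x* = 36.0000.
Gap = |31.5849 − 36.0000| = 4.4151.

4.4 units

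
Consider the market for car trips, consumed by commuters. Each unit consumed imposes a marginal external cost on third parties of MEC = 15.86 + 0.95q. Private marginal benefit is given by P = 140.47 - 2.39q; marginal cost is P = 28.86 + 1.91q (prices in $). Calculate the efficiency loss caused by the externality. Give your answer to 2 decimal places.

Market equilibrium (private): 28.86 + 1.91q = 140.47 - 2.39q → q_m = 25.9558.
Social marginal benefit = demand − MEC = 124.61 - 3.34q.
Set SMB = MC: 124.61 - 3.34q = 28.86 + 1.91q → q* = 18.2381.
The welfare-loss triangle has base |q_m − q*| and height MEC(q_m) (the vertical gap between SMB and MC is zero at q* and MEC at q_m).
DWL = ½ × 7.7177 × 40.5180 = 156.3529.

DWL = $156.35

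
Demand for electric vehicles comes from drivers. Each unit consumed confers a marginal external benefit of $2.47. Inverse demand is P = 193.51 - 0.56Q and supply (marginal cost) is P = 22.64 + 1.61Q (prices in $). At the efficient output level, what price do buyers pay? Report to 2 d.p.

Social marginal benefit = demand + MEB = 195.98 - 0.56Q.
Set SMB = MC: 195.98 - 0.56Q = 22.64 + 1.61Q → Q* = 79.8802.
Consumer price on the demand curve at Q*: 193.51 − 0.56×79.8802 = 148.7771.

P = $148.78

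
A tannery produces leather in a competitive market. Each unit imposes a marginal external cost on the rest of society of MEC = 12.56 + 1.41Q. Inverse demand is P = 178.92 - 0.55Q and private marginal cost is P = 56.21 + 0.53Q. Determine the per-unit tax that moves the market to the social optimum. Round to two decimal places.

tax = 74.93 per unit

Social marginal cost = private MC + MEC = 68.77 + 1.94Q.
Set SMC = demand: 68.77 + 1.94Q = 178.92 - 0.55Q → Q* = 44.2369.
The Pigouvian tax equals MEC at Q*: 12.56 + 1.41×44.2369 = 74.9340.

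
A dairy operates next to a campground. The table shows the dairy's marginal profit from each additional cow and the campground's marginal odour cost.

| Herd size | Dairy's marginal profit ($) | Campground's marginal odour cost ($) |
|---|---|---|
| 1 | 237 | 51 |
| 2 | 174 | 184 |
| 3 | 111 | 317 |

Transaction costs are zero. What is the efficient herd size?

Bargaining reaches the level where marginal profit last exceeds marginal odour cost.
That holds through level 1 (237 ≥ 51) but not at 2 (174 < 184).

1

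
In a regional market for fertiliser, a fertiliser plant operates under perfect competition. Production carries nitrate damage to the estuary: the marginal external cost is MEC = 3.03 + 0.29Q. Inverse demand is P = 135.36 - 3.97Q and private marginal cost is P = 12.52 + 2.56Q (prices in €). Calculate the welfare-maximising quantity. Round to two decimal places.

Social marginal cost = private MC + MEC = 15.55 + 2.85Q.
Set SMC = demand: 15.55 + 2.85Q = 135.36 - 3.97Q → Q* = 17.5674.

Q* = 17.57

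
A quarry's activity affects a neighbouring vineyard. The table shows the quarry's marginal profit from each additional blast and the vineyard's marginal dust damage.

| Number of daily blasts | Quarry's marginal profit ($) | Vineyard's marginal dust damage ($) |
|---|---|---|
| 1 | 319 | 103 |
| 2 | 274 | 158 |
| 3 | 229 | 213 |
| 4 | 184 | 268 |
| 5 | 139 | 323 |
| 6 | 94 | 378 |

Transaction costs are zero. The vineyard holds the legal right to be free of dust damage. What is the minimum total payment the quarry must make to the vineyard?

$474

Efficient level: marginal profit ≥ marginal dust damage through level 3, so k* = 3.
With the vineyard holding the right, the quarry must at least compensate total damage at k*: 103 + 158 + 213 = 474.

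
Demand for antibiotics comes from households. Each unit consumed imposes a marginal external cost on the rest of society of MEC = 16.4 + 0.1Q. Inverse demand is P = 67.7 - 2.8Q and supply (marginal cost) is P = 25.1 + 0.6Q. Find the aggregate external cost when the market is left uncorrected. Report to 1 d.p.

213.3

Market equilibrium (private): 25.1 + 0.6Q = 67.7 - 2.8Q → Q_m = 12.5294.
Total external cost = ∫₀^{Q_m} (16.4 + 0.1Q) dQ = 16.4×12.5294 + ½×0.1×12.5294² = 213.3315.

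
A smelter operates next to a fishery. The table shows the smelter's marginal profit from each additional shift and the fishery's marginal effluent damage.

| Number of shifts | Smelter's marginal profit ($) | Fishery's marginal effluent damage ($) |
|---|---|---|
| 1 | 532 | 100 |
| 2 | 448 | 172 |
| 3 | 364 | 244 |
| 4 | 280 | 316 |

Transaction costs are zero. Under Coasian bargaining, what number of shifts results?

3

Bargaining reaches the level where marginal profit last exceeds marginal effluent damage.
That holds through level 3 (364 ≥ 244) but not at 4 (280 < 316).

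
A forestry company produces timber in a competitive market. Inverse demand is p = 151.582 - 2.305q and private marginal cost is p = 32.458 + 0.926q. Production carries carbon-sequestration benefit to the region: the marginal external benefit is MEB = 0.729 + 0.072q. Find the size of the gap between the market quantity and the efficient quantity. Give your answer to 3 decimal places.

Market equilibrium (private): 32.458 + 0.926q = 151.582 - 2.305q → q_m = 36.8691.
Social marginal cost = private MC − MEB = 31.729 + 0.854q.
Set SMC = demand: 31.729 + 0.854q = 151.582 - 2.305q → q* = 37.9402.
Gap = |36.8691 − 37.9402| = 1.0711.

1.071 units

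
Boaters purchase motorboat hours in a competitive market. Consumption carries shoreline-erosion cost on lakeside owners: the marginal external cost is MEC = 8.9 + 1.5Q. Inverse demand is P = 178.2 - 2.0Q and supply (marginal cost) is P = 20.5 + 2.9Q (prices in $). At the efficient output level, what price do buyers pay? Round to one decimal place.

P = $131.7

Social marginal benefit = demand − MEC = 169.3 - 3.5Q.
Set SMB = MC: 169.3 - 3.5Q = 20.5 + 2.9Q → Q* = 23.2500.
Consumer price on the demand curve at Q*: 178.2 − 2.0×23.2500 = 131.7000.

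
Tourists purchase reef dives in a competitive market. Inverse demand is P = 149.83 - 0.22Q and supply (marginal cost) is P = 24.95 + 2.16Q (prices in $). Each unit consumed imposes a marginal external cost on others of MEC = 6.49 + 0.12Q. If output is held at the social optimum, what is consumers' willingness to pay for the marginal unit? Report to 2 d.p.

P = $139.41

Social marginal benefit = demand − MEC = 143.34 - 0.34Q.
Set SMB = MC: 143.34 - 0.34Q = 24.95 + 2.16Q → Q* = 47.3560.
Consumer price on the demand curve at Q*: 149.83 − 0.22×47.3560 = 139.4117.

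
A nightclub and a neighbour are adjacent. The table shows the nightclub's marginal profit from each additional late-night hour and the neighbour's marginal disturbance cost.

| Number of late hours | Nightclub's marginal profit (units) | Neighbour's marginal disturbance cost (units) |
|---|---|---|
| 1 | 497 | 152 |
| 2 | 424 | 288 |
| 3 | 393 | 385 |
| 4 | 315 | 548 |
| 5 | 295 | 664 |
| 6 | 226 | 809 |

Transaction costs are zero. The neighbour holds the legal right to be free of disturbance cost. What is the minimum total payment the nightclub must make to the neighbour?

Efficient level: marginal profit ≥ marginal disturbance cost through level 3, so k* = 3.
With the neighbour holding the right, the nightclub must at least compensate total damage at k*: 152 + 288 + 385 = 825.

825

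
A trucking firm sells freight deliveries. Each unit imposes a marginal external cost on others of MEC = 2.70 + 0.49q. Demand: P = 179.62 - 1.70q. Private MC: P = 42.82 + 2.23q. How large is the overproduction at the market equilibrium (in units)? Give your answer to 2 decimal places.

Market equilibrium (private): 42.82 + 2.23q = 179.62 - 1.70q → q_m = 34.8092.
Social marginal cost = private MC + MEC = 45.52 + 2.72q.
Set SMC = demand: 45.52 + 2.72q = 179.62 - 1.70q → q* = 30.3394.
Gap = |34.8092 − 30.3394| = 4.4698.

4.47 units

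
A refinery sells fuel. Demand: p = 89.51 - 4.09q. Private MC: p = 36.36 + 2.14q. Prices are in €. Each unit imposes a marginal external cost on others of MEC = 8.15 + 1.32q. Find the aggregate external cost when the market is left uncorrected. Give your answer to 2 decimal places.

€117.57

Market equilibrium (private): 36.36 + 2.14q = 89.51 - 4.09q → q_m = 8.5313.
Total external cost = ∫₀^{q_m} (8.15 + 1.32q) dq = 8.15×8.5313 + ½×1.32×8.5313² = 117.5669.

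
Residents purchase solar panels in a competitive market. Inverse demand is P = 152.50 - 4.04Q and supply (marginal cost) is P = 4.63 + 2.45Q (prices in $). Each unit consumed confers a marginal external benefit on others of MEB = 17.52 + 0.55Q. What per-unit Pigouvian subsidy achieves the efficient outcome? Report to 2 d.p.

subsidy = $32.83 per unit

Social marginal benefit = demand + MEB = 170.02 - 3.49Q.
Set SMB = MC: 170.02 - 3.49Q = 4.63 + 2.45Q → Q* = 27.8434.
The Pigouvian subsidy equals MEB at Q*: 17.52 + 0.55×27.8434 = 32.8339.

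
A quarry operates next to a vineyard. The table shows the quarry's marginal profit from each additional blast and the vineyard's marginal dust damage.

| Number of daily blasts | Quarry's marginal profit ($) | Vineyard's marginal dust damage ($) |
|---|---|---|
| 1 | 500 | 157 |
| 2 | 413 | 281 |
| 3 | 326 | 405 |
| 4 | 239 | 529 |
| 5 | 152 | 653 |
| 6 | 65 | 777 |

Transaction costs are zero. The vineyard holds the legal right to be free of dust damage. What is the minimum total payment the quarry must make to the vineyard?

$438

Efficient level: marginal profit ≥ marginal dust damage through level 2, so k* = 2.
With the vineyard holding the right, the quarry must at least compensate total damage at k*: 157 + 281 = 438.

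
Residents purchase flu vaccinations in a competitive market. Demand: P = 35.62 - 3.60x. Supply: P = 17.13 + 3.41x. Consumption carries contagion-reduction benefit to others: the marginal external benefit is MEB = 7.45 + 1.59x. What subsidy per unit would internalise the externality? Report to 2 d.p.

subsidy = 15.06 per unit

Social marginal benefit = demand + MEB = 43.07 - 2.01x.
Set SMB = MC: 43.07 - 2.01x = 17.13 + 3.41x → x* = 4.7860.
The Pigouvian subsidy equals MEB at x*: 7.45 + 1.59×4.7860 = 15.0597.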